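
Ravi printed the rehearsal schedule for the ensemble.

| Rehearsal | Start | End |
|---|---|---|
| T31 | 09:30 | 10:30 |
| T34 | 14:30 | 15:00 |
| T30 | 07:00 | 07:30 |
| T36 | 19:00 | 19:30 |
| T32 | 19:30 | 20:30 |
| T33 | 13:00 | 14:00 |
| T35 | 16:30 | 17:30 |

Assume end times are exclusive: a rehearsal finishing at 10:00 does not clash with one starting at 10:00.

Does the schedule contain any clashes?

Sorted by start: T30, T31, T33, T34, T35, T36, T32.
T31 starts after T30 ends, so T30 has no further overlaps.
T33 starts after T31 ends, so T31 has no further overlaps.
T34 starts after T33 ends, so T33 has no further overlaps.
T35 starts after T34 ends, so T34 has no further overlaps.
T36 starts after T35 ends, so T35 has no further overlaps.
T32 starts exactly when T36 ends (back-to-back, no overlap).
Every pair is clear; the schedule has no overlaps.

No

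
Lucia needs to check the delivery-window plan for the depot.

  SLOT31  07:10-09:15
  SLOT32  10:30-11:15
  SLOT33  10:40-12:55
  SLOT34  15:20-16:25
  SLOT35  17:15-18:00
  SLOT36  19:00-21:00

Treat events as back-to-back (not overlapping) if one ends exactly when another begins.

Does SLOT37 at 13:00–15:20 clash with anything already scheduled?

No — it doesn't clash with anything

SLOT31: ends 09:15 at or before SLOT37 starts 13:00 → clear.
SLOT32: ends 11:15 at or before SLOT37 starts 13:00 → clear.
SLOT33: ends 12:55 at or before SLOT37 starts 13:00 → clear.
SLOT34: starts 15:20 at or after SLOT37 ends 15:20 → clear.
SLOT35: starts 17:15 at or after SLOT37 ends 15:20 → clear.
SLOT36: starts 19:00 at or after SLOT37 ends 15:20 → clear.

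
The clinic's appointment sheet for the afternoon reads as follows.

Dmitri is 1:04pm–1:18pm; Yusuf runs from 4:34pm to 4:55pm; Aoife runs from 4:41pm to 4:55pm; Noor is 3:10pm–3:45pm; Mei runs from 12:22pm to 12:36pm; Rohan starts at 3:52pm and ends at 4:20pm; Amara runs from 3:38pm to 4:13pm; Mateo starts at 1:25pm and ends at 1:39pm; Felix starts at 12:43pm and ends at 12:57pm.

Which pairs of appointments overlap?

Sorted by start: Mei, Felix, Dmitri, Mateo, Noor, Amara, Rohan, Yusuf, Aoife.
Felix starts after Mei ends, so Mei has no further overlaps.
Dmitri starts after Felix ends, so Felix has no further overlaps.
Mateo starts after Dmitri ends, so Dmitri has no further overlaps.
Noor starts after Mateo ends, so Mateo has no further overlaps.
Amara starts before Noor ends → Noor and Amara overlap.
Rohan starts after Noor ends, so Noor has no further overlaps.
Rohan starts before Amara ends → Amara and Rohan overlap.
Yusuf starts after Amara ends, so Amara has no further overlaps.
Yusuf starts after Rohan ends, so Rohan has no further overlaps.
Aoife starts before Yusuf ends → Yusuf and Aoife overlap.

Amara & Noor, Amara & Rohan, Aoife & Yusuf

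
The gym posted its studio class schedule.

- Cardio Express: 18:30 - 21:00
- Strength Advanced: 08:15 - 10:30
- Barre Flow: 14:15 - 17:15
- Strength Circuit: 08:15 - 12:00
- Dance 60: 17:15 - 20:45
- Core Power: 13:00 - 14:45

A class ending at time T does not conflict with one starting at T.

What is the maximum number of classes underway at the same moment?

2

Sweep the timeline, counting +1 at each start and −1 at each end (ends before starts at a tie):
08:15 start Strength Advanced → 1
08:15 start Strength Circuit → 2
10:30 end Strength Advanced → 1
12:00 end Strength Circuit → 0
13:00 start Core Power → 1
14:15 start Barre Flow → 2
14:45 end Core Power → 1
17:15 end Barre Flow → 0
17:15 start Dance 60 → 1
18:30 start Cardio Express → 2
20:45 end Dance 60 → 1
21:00 end Cardio Express → 0
Peak is 2, at 08:15 (Strength Advanced, Strength Circuit).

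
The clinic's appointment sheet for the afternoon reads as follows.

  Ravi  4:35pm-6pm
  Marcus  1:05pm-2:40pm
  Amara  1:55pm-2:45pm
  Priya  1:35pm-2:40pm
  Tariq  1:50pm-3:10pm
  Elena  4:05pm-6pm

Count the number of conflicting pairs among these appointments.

7

Sorted by start: Marcus, Priya, Tariq, Amara, Elena, Ravi.
Priya starts before Marcus ends → Marcus and Priya overlap.
Tariq starts before Marcus ends → Marcus and Tariq overlap.
Amara starts before Marcus ends → Marcus and Amara overlap.
Elena starts after Marcus ends, so Marcus has no further overlaps.
Tariq starts before Priya ends → Priya and Tariq overlap.
Amara starts before Priya ends → Priya and Amara overlap.
Elena starts after Priya ends, so Priya has no further overlaps.
Amara starts before Tariq ends → Tariq and Amara overlap.
Elena starts after Tariq ends, so Tariq has no further overlaps.
Elena starts after Amara ends, so Amara has no further overlaps.
Ravi starts before Elena ends → Elena and Ravi overlap.
Overlapping pairs: Amara & Marcus, Amara & Priya, Amara & Tariq, Elena & Ravi, Marcus & Priya, Marcus & Tariq, Priya & Tariq — 7 in total.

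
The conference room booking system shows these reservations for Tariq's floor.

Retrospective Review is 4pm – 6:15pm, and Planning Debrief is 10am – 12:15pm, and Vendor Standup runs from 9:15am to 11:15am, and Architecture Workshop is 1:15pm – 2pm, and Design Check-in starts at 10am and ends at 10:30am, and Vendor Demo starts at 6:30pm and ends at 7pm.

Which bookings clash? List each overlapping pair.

Design Check-in & Planning Debrief, Design Check-in & Vendor Standup, Planning Debrief & Vendor Standup

Two intervals overlap when each starts before the other ends.
Sorted by start: Vendor Standup, Planning Debrief, Design Check-in, Architecture Workshop, Retrospective Review, Vendor Demo.
Planning Debrief starts before Vendor Standup ends → Vendor Standup and Planning Debrief overlap.
Design Check-in starts before Vendor Standup ends → Vendor Standup and Design Check-in overlap.
Architecture Workshop starts after Vendor Standup ends, so nothing later overlaps Vendor Standup either.
Design Check-in starts before Planning Debrief ends → Planning Debrief and Design Check-in overlap.
Architecture Workshop starts after Planning Debrief ends, so nothing later overlaps Planning Debrief either.
Architecture Workshop starts after Design Check-in ends, so nothing later overlaps Design Check-in either.
Retrospective Review starts after Architecture Workshop ends, so nothing later overlaps Architecture Workshop either.
Vendor Demo starts after Retrospective Review ends.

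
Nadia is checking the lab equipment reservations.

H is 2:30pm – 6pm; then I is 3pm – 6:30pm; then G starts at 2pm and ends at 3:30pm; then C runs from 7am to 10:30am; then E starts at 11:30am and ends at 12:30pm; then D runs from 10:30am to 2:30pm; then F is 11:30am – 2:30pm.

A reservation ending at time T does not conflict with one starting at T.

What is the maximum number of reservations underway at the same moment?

3

Sweep the timeline, counting +1 at each start and −1 at each end (ends before starts at a tie):
7am start C → 1
10:30am end C → 0
10:30am start D → 1
11:30am start E → 2
11:30am start F → 3
12:30pm end E → 2
2pm start G → 3
2:30pm end D → 2
2:30pm end F → 1
2:30pm start H → 2
3pm start I → 3
3:30pm end G → 2
6pm end H → 1
6:30pm end I → 0
Peak is 3, at 11:30am (D, E, F).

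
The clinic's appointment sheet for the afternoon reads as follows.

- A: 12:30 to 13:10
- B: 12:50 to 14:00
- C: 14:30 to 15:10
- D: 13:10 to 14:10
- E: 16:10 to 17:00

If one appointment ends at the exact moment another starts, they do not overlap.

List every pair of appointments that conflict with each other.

A & B, B & D

Check each pair: they overlap iff neither finishes before the other starts.
Sorted by start: A, B, D, C, E.
B starts before A ends → A and B overlap.
D starts exactly when A ends (back-to-back, no overlap), so nothing later overlaps A either.
D starts before B ends → B and D overlap.
C starts after B ends, so nothing later overlaps B either.
C starts after D ends, so nothing later overlaps D either.
E starts after C ends.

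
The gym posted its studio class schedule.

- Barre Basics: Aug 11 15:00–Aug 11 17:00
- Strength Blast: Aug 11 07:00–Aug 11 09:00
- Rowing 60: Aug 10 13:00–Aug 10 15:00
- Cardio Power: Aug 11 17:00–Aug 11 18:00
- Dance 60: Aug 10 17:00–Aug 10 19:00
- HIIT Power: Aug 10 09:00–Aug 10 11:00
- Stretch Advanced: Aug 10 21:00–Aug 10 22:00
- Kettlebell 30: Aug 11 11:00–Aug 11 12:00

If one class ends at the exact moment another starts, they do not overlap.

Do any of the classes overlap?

Sorted by start: HIIT Power, Rowing 60, Dance 60, Stretch Advanced, Strength Blast, Kettlebell 30, Barre Basics, Cardio Power.
Rowing 60 starts after HIIT Power ends — done with HIIT Power.
Dance 60 starts after Rowing 60 ends — done with Rowing 60.
Stretch Advanced starts after Dance 60 ends — done with Dance 60.
Strength Blast starts after Stretch Advanced ends — done with Stretch Advanced.
Kettlebell 30 starts after Strength Blast ends — done with Strength Blast.
Barre Basics starts after Kettlebell 30 ends — done with Kettlebell 30.
Cardio Power starts exactly when Barre Basics ends (back-to-back, no overlap).
Every pair is clear; the schedule has no overlaps.

No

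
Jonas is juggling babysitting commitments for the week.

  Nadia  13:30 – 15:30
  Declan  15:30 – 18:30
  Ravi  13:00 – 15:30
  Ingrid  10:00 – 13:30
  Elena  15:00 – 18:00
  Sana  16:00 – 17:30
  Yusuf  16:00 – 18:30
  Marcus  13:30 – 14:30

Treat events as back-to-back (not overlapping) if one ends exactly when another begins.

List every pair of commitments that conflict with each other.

Sorted by start: Ingrid, Ravi, Marcus, Nadia, Elena, Declan, Yusuf, Sana.
Ravi starts before Ingrid ends → Ingrid and Ravi overlap.
Marcus starts exactly when Ingrid ends (back-to-back, no overlap) — done with Ingrid.
Marcus starts before Ravi ends → Ravi and Marcus overlap.
Nadia starts before Ravi ends → Ravi and Nadia overlap.
Elena starts before Ravi ends → Ravi and Elena overlap.
Declan starts exactly when Ravi ends (back-to-back, no overlap) — done with Ravi.
Nadia starts before Marcus ends → Marcus and Nadia overlap.
Elena starts after Marcus ends — done with Marcus.
Elena starts before Nadia ends → Nadia and Elena overlap.
Declan starts exactly when Nadia ends (back-to-back, no overlap) — done with Nadia.
Declan starts before Elena ends → Elena and Declan overlap.
Yusuf starts before Elena ends → Elena and Yusuf overlap.
Sana starts before Elena ends → Elena and Sana overlap.
Yusuf starts before Declan ends → Declan and Yusuf overlap.
Sana starts before Declan ends → Declan and Sana overlap.
Sana starts before Yusuf ends → Yusuf and Sana overlap.

Declan & Elena, Declan & Sana, Declan & Yusuf, Elena & Nadia, Elena & Ravi, Elena & Sana, Elena & Yusuf, Ingrid & Ravi, Marcus & Nadia, Marcus & Ravi, Nadia & Ravi, Sana & Yusuf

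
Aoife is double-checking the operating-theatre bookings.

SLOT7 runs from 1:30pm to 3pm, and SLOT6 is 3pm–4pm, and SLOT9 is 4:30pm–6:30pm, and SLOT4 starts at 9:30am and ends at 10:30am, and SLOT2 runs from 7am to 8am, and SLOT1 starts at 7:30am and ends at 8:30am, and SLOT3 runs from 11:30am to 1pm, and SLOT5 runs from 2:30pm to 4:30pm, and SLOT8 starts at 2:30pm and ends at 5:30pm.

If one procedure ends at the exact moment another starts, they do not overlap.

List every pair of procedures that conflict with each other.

SLOT1 & SLOT2, SLOT5 & SLOT6, SLOT5 & SLOT7, SLOT5 & SLOT8, SLOT6 & SLOT8, SLOT7 & SLOT8, SLOT8 & SLOT9

Sorted by start: SLOT2, SLOT1, SLOT4, SLOT3, SLOT7, SLOT5, SLOT8, SLOT6, SLOT9.
SLOT1 starts before SLOT2 ends → SLOT2 and SLOT1 overlap.
SLOT4 starts after SLOT2 ends; SLOT2 is clear from here.
SLOT4 starts after SLOT1 ends; SLOT1 is clear from here.
SLOT3 starts after SLOT4 ends; SLOT4 is clear from here.
SLOT7 starts after SLOT3 ends; SLOT3 is clear from here.
SLOT5 starts before SLOT7 ends → SLOT7 and SLOT5 overlap.
SLOT8 starts before SLOT7 ends → SLOT7 and SLOT8 overlap.
SLOT6 starts exactly when SLOT7 ends (back-to-back, no overlap); SLOT7 is clear from here.
SLOT8 starts before SLOT5 ends → SLOT5 and SLOT8 overlap.
SLOT6 starts before SLOT5 ends → SLOT5 and SLOT6 overlap.
SLOT9 starts exactly when SLOT5 ends (back-to-back, no overlap).
SLOT6 starts before SLOT8 ends → SLOT8 and SLOT6 overlap.
SLOT9 starts before SLOT8 ends → SLOT8 and SLOT9 overlap.
SLOT9 starts after SLOT6 ends.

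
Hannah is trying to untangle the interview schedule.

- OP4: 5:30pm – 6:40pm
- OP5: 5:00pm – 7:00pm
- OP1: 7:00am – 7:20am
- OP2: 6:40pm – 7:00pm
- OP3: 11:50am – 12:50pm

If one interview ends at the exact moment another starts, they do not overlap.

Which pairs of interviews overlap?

Sorted by start: OP1, OP3, OP5, OP4, OP2.
OP3 starts after OP1 ends, so nothing later overlaps OP1 either.
OP5 starts after OP3 ends, so nothing later overlaps OP3 either.
OP4 starts before OP5 ends → OP5 and OP4 overlap.
OP2 starts before OP5 ends → OP5 and OP2 overlap.
OP2 starts exactly when OP4 ends (back-to-back, no overlap).

OP2 & OP5, OP4 & OP5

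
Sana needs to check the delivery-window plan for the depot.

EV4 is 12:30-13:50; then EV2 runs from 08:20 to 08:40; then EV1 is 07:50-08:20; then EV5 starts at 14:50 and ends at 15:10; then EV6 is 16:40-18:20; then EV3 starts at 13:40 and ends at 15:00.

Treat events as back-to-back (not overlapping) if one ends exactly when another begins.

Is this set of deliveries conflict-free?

No

Check each pair: they overlap iff neither finishes before the other starts.
Sorted by start: EV1, EV2, EV4, EV3, EV5, EV6.
EV2 starts exactly when EV1 ends (back-to-back, no overlap) — done with EV1.
EV4 starts after EV2 ends — done with EV2.
EV3 starts before EV4 ends → EV4 and EV3 overlap.
That's a conflict, so the schedule is not conflict-free.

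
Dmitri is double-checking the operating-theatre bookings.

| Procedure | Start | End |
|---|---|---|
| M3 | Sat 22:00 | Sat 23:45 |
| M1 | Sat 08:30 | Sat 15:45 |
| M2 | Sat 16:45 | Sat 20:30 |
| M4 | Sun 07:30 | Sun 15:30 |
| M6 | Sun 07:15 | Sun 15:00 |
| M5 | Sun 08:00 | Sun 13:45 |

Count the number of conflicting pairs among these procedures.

Sorted by start: M1, M2, M3, M6, M4, M5.
M2 starts after M1 ends, so nothing later overlaps M1 either.
M3 starts after M2 ends, so nothing later overlaps M2 either.
M6 starts after M3 ends, so nothing later overlaps M3 either.
M4 starts before M6 ends → M6 and M4 overlap.
M5 starts before M6 ends → M6 and M5 overlap.
M5 starts before M4 ends → M4 and M5 overlap.
Overlapping pairs: M4 & M5, M4 & M6, M5 & M6 — 3 in total.

3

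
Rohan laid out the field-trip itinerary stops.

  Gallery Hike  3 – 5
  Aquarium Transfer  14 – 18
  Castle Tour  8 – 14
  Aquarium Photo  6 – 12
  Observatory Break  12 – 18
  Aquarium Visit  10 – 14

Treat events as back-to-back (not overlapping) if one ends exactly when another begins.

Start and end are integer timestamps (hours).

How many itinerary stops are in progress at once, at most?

Sweep the timeline, counting +1 at each start and −1 at each end (ends before starts at a tie):
3 start Gallery Hike → 1
5 end Gallery Hike → 0
6 start Aquarium Photo → 1
8 start Castle Tour → 2
10 start Aquarium Visit → 3
12 end Aquarium Photo → 2
12 start Observatory Break → 3
14 end Aquarium Visit → 2
14 end Castle Tour → 1
14 start Aquarium Transfer → 2
18 end Aquarium Transfer → 1
18 end Observatory Break → 0
Peak is 3, at 10 (Aquarium Photo, Aquarium Visit, Castle Tour).

3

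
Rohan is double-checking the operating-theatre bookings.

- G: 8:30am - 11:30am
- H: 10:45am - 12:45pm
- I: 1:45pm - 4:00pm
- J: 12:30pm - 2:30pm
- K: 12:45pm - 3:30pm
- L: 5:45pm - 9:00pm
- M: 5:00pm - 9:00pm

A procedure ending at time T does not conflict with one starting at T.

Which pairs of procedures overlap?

G & H, H & J, I & J, I & K, J & K, L & M

Sorted by start: G, H, J, K, I, M, L.
H starts before G ends → G and H overlap.
J starts after G ends — done with G.
J starts before H ends → H and J overlap.
K starts exactly when H ends (back-to-back, no overlap) — done with H.
K starts before J ends → J and K overlap.
I starts before J ends → J and I overlap.
M starts after J ends — done with J.
I starts before K ends → K and I overlap.
M starts after K ends — done with K.
M starts after I ends — done with I.
L starts before M ends → M and L overlap.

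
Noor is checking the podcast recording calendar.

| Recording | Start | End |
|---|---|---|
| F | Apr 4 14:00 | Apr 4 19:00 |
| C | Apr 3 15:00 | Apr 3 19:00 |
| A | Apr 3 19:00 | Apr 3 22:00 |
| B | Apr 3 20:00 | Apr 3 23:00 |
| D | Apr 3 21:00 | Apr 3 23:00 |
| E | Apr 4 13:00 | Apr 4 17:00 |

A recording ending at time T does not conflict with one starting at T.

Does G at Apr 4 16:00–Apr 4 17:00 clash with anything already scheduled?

C: ends Apr 3 19:00 at or before G starts Apr 4 16:00 → clear.
A: ends Apr 3 22:00 at or before G starts Apr 4 16:00 → clear.
B: ends Apr 3 23:00 at or before G starts Apr 4 16:00 → clear.
D: ends Apr 3 23:00 at or before G starts Apr 4 16:00 → clear.
E: starts Apr 4 13:00 before G ends Apr 4 17:00, and ends Apr 4 17:00 after G starts Apr 4 16:00 → overlap.
F: starts Apr 4 14:00 before G ends Apr 4 17:00, and ends Apr 4 19:00 after G starts Apr 4 16:00 → overlap.
G overlaps E, F.

Yes — it overlaps E, F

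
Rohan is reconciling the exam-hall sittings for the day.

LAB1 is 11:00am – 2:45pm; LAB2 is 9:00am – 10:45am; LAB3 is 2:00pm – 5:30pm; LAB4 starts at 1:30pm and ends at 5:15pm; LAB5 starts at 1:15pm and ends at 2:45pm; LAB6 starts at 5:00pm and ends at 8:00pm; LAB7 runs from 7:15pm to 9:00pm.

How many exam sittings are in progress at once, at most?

4

Walk through starts and ends in time order (an end at T is processed before a start at T):
9:00am start LAB2 → 1
10:45am end LAB2 → 0
11:00am start LAB1 → 1
1:15pm start LAB5 → 2
1:30pm start LAB4 → 3
2:00pm start LAB3 → 4
2:45pm end LAB1 → 3
2:45pm end LAB5 → 2
5:00pm start LAB6 → 3
5:15pm end LAB4 → 2
5:30pm end LAB3 → 1
7:15pm start LAB7 → 2
8:00pm end LAB6 → 1
9:00pm end LAB7 → 0
Peak is 4, at 2:00pm (LAB1, LAB3, LAB4, LAB5).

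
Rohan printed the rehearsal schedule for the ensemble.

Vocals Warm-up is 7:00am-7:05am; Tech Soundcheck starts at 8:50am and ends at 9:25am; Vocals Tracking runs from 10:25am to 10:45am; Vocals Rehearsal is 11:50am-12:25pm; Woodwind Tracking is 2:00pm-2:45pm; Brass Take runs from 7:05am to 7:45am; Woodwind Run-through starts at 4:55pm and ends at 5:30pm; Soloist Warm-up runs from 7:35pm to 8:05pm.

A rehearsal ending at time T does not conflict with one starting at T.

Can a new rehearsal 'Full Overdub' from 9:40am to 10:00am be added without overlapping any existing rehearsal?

Yes — the slot is free

Vocals Warm-up: ends 7:05am at or before Full Overdub starts 9:40am → clear.
Brass Take: ends 7:45am at or before Full Overdub starts 9:40am → clear.
Tech Soundcheck: ends 9:25am at or before Full Overdub starts 9:40am → clear.
Vocals Tracking: starts 10:25am at or after Full Overdub ends 10:00am → clear.
Vocals Rehearsal: starts 11:50am at or after Full Overdub ends 10:00am → clear.
Woodwind Tracking: starts 2:00pm at or after Full Overdub ends 10:00am → clear.
Woodwind Run-through: starts 4:55pm at or after Full Overdub ends 10:00am → clear.
Soloist Warm-up: starts 7:35pm at or after Full Overdub ends 10:00am → clear.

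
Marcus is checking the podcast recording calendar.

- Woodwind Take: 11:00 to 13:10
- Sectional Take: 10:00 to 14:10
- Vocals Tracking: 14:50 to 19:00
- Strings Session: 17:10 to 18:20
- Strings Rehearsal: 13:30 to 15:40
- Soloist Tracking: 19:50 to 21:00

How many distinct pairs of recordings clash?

4

Check each pair: they overlap iff neither finishes before the other starts.
Sorted by start: Sectional Take, Woodwind Take, Strings Rehearsal, Vocals Tracking, Strings Session, Soloist Tracking.
Woodwind Take starts before Sectional Take ends → Sectional Take and Woodwind Take overlap.
Strings Rehearsal starts before Sectional Take ends → Sectional Take and Strings Rehearsal overlap.
Vocals Tracking starts after Sectional Take ends, so Sectional Take has no further overlaps.
Strings Rehearsal starts after Woodwind Take ends, so Woodwind Take has no further overlaps.
Vocals Tracking starts before Strings Rehearsal ends → Strings Rehearsal and Vocals Tracking overlap.
Strings Session starts after Strings Rehearsal ends, so Strings Rehearsal has no further overlaps.
Strings Session starts before Vocals Tracking ends → Vocals Tracking and Strings Session overlap.
Soloist Tracking starts after Vocals Tracking ends.
Soloist Tracking starts after Strings Session ends.
Overlapping pairs: Sectional Take & Strings Rehearsal, Sectional Take & Woodwind Take, Strings Rehearsal & Vocals Tracking, Strings Session & Vocals Tracking — 4 in total.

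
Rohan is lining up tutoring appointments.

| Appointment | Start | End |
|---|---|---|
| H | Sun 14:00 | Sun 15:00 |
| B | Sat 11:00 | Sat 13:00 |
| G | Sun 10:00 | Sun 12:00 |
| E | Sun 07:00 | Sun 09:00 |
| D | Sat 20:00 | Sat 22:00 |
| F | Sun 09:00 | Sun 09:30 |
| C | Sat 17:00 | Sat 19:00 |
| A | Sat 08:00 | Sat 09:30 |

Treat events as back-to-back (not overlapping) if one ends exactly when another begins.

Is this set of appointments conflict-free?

Yes

Sorted by start: A, B, C, D, E, F, G, H.
B starts after A ends, so A has no further overlaps.
C starts after B ends, so B has no further overlaps.
D starts after C ends, so C has no further overlaps.
E starts after D ends, so D has no further overlaps.
F starts exactly when E ends (back-to-back, no overlap), so E has no further overlaps.
G starts after F ends, so F has no further overlaps.
H starts after G ends.
Every pair is clear; the schedule has no overlaps.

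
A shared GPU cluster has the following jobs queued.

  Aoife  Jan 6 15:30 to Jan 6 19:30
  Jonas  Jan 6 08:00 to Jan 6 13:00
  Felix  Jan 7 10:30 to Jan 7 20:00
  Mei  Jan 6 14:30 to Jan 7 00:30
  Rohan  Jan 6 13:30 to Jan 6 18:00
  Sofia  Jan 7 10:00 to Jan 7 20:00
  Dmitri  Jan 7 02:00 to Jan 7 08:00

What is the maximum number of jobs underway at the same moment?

3

Sort all start/end points and keep a running count:
Jan 6 08:00 start Jonas → 1
Jan 6 13:00 end Jonas → 0
Jan 6 13:30 start Rohan → 1
Jan 6 14:30 start Mei → 2
Jan 6 15:30 start Aoife → 3
Jan 6 18:00 end Rohan → 2
Jan 6 19:30 end Aoife → 1
Jan 7 00:30 end Mei → 0
Jan 7 02:00 start Dmitri → 1
Jan 7 08:00 end Dmitri → 0
Jan 7 10:00 start Sofia → 1
Jan 7 10:30 start Felix → 2
Jan 7 20:00 end Felix → 1
Jan 7 20:00 end Sofia → 0
Peak is 3, at Jan 6 15:30 (Aoife, Mei, Rohan).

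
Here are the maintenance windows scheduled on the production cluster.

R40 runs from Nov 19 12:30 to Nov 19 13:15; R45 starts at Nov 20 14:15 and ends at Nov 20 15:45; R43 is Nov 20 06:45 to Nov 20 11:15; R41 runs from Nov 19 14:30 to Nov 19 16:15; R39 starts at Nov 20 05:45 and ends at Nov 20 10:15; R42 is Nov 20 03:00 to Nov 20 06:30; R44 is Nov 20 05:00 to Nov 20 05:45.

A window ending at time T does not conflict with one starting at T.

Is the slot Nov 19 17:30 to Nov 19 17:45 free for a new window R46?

Yes — the slot is free

R40: ends Nov 19 13:15 at or before R46 starts Nov 19 17:30 → clear.
R41: ends Nov 19 16:15 at or before R46 starts Nov 19 17:30 → clear.
R42: starts Nov 20 03:00 at or after R46 ends Nov 19 17:45 → clear.
R44: starts Nov 20 05:00 at or after R46 ends Nov 19 17:45 → clear.
R39: starts Nov 20 05:45 at or after R46 ends Nov 19 17:45 → clear.
R43: starts Nov 20 06:45 at or after R46 ends Nov 19 17:45 → clear.
R45: starts Nov 20 14:15 at or after R46 ends Nov 19 17:45 → clear.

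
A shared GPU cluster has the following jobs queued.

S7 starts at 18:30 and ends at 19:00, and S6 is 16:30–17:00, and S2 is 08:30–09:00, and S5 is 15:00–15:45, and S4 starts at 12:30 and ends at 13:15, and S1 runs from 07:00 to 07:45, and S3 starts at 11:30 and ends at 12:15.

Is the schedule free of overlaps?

Two intervals overlap when each starts before the other ends.
Sorted by start: S1, S2, S3, S4, S5, S6, S7.
S2 starts after S1 ends; S1 is clear from here.
S3 starts after S2 ends; S2 is clear from here.
S4 starts after S3 ends; S3 is clear from here.
S5 starts after S4 ends; S4 is clear from here.
S6 starts after S5 ends; S5 is clear from here.
S7 starts after S6 ends.
Every pair is clear; the schedule has no overlaps.

Yes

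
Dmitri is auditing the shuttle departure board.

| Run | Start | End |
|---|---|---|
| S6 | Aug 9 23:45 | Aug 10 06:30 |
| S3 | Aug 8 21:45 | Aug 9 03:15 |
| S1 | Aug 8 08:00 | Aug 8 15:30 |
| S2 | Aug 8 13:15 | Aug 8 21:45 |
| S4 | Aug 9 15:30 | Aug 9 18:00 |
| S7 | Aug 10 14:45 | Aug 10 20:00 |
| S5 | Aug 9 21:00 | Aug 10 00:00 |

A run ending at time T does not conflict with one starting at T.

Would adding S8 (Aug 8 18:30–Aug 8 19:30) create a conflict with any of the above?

Yes — it overlaps S2

S1: ends Aug 8 15:30 at or before S8 starts Aug 8 18:30 → clear.
S2: starts Aug 8 13:15 before S8 ends Aug 8 19:30, and ends Aug 8 21:45 after S8 starts Aug 8 18:30 → overlap.
S3: starts Aug 8 21:45 at or after S8 ends Aug 8 19:30 → clear.
S4: starts Aug 9 15:30 at or after S8 ends Aug 8 19:30 → clear.
S5: starts Aug 9 21:00 at or after S8 ends Aug 8 19:30 → clear.
S6: starts Aug 9 23:45 at or after S8 ends Aug 8 19:30 → clear.
S7: starts Aug 10 14:45 at or after S8 ends Aug 8 19:30 → clear.
S8 overlaps S2.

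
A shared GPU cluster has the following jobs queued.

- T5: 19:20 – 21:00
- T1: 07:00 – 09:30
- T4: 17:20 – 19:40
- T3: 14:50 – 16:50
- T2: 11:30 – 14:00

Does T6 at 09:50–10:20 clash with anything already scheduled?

No — it doesn't clash with anything

T1: ends 09:30 at or before T6 starts 09:50 → clear.
T2: starts 11:30 at or after T6 ends 10:20 → clear.
T3: starts 14:50 at or after T6 ends 10:20 → clear.
T4: starts 17:20 at or after T6 ends 10:20 → clear.
T5: starts 19:20 at or after T6 ends 10:20 → clear.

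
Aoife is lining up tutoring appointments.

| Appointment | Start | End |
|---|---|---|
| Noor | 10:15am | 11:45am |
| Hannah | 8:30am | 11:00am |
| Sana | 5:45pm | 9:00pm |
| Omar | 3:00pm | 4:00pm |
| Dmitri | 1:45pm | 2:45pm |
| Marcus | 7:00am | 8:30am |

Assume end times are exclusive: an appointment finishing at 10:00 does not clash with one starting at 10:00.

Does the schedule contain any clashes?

Sorted by start: Marcus, Hannah, Noor, Dmitri, Omar, Sana.
Hannah starts exactly when Marcus ends (back-to-back, no overlap), so nothing later overlaps Marcus either.
Noor starts before Hannah ends → Hannah and Noor overlap.
That's a conflict, so the schedule is not conflict-free.

Yes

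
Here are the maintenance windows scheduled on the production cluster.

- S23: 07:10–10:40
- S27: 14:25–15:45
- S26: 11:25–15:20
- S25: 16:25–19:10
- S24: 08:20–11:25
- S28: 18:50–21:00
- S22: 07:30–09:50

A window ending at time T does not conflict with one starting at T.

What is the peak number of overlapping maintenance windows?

Sort all start/end points and keep a running count:
07:10 start S23 → 1
07:30 start S22 → 2
08:20 start S24 → 3
09:50 end S22 → 2
10:40 end S23 → 1
11:25 end S24 → 0
11:25 start S26 → 1
14:25 start S27 → 2
15:20 end S26 → 1
15:45 end S27 → 0
16:25 start S25 → 1
18:50 start S28 → 2
19:10 end S25 → 1
21:00 end S28 → 0
Peak is 3, at 08:20 (S22, S23, S24).

3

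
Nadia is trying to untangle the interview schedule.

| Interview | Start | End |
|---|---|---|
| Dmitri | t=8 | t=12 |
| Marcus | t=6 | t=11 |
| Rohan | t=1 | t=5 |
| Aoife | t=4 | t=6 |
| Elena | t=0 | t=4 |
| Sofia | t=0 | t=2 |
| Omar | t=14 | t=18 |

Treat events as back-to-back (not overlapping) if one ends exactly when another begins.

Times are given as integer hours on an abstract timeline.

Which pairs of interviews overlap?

Aoife & Rohan, Dmitri & Marcus, Elena & Rohan, Elena & Sofia, Rohan & Sofia

Sorted by start: Sofia, Elena, Rohan, Aoife, Marcus, Dmitri, Omar.
Elena starts before Sofia ends → Sofia and Elena overlap.
Rohan starts before Sofia ends → Sofia and Rohan overlap.
Aoife starts after Sofia ends, so nothing later overlaps Sofia either.
Rohan starts before Elena ends → Elena and Rohan overlap.
Aoife starts exactly when Elena ends (back-to-back, no overlap), so nothing later overlaps Elena either.
Aoife starts before Rohan ends → Rohan and Aoife overlap.
Marcus starts after Rohan ends, so nothing later overlaps Rohan either.
Marcus starts exactly when Aoife ends (back-to-back, no overlap), so nothing later overlaps Aoife either.
Dmitri starts before Marcus ends → Marcus and Dmitri overlap.
Omar starts after Marcus ends.
Omar starts after Dmitri ends.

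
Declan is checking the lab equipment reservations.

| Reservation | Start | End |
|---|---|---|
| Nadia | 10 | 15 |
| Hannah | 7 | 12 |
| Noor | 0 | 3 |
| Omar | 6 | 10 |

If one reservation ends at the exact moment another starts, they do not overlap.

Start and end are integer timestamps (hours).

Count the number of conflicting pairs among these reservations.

2

Sorted by start: Noor, Omar, Hannah, Nadia.
Omar starts after Noor ends — done with Noor.
Hannah starts before Omar ends → Omar and Hannah overlap.
Nadia starts exactly when Omar ends (back-to-back, no overlap).
Nadia starts before Hannah ends → Hannah and Nadia overlap.
Overlapping pairs: Hannah & Nadia, Hannah & Omar — 2 in total.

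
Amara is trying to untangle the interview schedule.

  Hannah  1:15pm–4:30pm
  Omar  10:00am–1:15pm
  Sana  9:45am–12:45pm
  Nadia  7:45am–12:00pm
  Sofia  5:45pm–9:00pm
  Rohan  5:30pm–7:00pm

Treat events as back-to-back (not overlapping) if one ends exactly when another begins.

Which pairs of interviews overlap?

Nadia & Omar, Nadia & Sana, Omar & Sana, Rohan & Sofia

Check each pair: they overlap iff neither finishes before the other starts.
Sorted by start: Nadia, Sana, Omar, Hannah, Rohan, Sofia.
Sana starts before Nadia ends → Nadia and Sana overlap.
Omar starts before Nadia ends → Nadia and Omar overlap.
Hannah starts after Nadia ends, so nothing later overlaps Nadia either.
Omar starts before Sana ends → Sana and Omar overlap.
Hannah starts after Sana ends, so nothing later overlaps Sana either.
Hannah starts exactly when Omar ends (back-to-back, no overlap), so nothing later overlaps Omar either.
Rohan starts after Hannah ends, so nothing later overlaps Hannah either.
Sofia starts before Rohan ends → Rohan and Sofia overlap.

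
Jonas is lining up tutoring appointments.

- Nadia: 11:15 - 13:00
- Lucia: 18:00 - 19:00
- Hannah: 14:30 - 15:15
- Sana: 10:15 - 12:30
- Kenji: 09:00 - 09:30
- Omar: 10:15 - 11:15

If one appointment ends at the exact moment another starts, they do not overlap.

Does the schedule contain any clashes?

Two intervals overlap when each starts before the other ends.
Sorted by start: Kenji, Omar, Sana, Nadia, Hannah, Lucia.
Omar starts after Kenji ends, so nothing later overlaps Kenji either.
Sana starts before Omar ends → Omar and Sana overlap.
That's a conflict, so the schedule is not conflict-free.

Yes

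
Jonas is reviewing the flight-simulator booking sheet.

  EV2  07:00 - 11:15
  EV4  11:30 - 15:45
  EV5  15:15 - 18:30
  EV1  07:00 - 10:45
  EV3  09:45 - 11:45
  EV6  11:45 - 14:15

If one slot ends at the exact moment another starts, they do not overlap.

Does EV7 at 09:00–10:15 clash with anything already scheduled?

EV1: starts 07:00 before EV7 ends 10:15, and ends 10:45 after EV7 starts 09:00 → overlap.
EV2: starts 07:00 before EV7 ends 10:15, and ends 11:15 after EV7 starts 09:00 → overlap.
EV3: starts 09:45 before EV7 ends 10:15, and ends 11:45 after EV7 starts 09:00 → overlap.
EV4: starts 11:30 at or after EV7 ends 10:15 → clear.
EV6: starts 11:45 at or after EV7 ends 10:15 → clear.
EV5: starts 15:15 at or after EV7 ends 10:15 → clear.
EV7 overlaps EV1, EV2, EV3.

Yes — it overlaps EV1, EV2, EV3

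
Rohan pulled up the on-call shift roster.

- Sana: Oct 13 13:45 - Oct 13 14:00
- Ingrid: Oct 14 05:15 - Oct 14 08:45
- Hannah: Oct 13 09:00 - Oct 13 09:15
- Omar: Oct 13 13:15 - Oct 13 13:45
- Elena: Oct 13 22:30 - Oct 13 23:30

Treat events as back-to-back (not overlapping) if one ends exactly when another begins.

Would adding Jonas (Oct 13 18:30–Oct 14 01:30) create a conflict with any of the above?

Yes — it overlaps Elena

Hannah: ends Oct 13 09:15 at or before Jonas starts Oct 13 18:30 → clear.
Omar: ends Oct 13 13:45 at or before Jonas starts Oct 13 18:30 → clear.
Sana: ends Oct 13 14:00 at or before Jonas starts Oct 13 18:30 → clear.
Elena: starts Oct 13 22:30 before Jonas ends Oct 14 01:30, and ends Oct 13 23:30 after Jonas starts Oct 13 18:30 → overlap.
Ingrid: starts Oct 14 05:15 at or after Jonas ends Oct 14 01:30 → clear.
Jonas overlaps Elena.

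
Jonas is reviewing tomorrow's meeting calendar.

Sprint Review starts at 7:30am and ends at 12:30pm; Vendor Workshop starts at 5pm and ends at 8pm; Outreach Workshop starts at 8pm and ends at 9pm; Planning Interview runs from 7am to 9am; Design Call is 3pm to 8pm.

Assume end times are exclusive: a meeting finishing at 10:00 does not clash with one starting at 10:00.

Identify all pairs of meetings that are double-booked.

Design Call & Vendor Workshop, Planning Interview & Sprint Review

Sorted by start: Planning Interview, Sprint Review, Design Call, Vendor Workshop, Outreach Workshop.
Sprint Review starts before Planning Interview ends → Planning Interview and Sprint Review overlap.
Design Call starts after Planning Interview ends, so nothing later overlaps Planning Interview either.
Design Call starts after Sprint Review ends, so nothing later overlaps Sprint Review either.
Vendor Workshop starts before Design Call ends → Design Call and Vendor Workshop overlap.
Outreach Workshop starts exactly when Design Call ends (back-to-back, no overlap).
Outreach Workshop starts exactly when Vendor Workshop ends (back-to-back, no overlap).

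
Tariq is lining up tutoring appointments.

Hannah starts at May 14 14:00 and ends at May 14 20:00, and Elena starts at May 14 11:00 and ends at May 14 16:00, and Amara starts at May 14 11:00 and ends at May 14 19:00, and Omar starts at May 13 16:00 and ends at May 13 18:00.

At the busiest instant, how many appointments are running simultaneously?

Sweep the timeline, counting +1 at each start and −1 at each end (ends before starts at a tie):
May 13 16:00 start Omar → 1
May 13 18:00 end Omar → 0
May 14 11:00 start Amara → 1
May 14 11:00 start Elena → 2
May 14 14:00 start Hannah → 3
May 14 16:00 end Elena → 2
May 14 19:00 end Amara → 1
May 14 20:00 end Hannah → 0
Peak is 3, at May 14 14:00 (Amara, Elena, Hannah).

3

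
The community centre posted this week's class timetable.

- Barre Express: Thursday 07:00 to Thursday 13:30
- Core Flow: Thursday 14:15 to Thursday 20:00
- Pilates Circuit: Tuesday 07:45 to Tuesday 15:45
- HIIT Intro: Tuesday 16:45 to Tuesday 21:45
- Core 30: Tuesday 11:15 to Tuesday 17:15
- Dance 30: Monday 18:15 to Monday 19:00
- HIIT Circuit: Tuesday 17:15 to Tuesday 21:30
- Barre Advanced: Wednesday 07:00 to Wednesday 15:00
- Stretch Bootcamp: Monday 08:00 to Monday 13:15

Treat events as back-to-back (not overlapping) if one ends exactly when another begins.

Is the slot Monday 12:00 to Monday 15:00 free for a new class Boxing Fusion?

No — it overlaps Stretch Bootcamp

Stretch Bootcamp: starts Monday 08:00 before Boxing Fusion ends Monday 15:00, and ends Monday 13:15 after Boxing Fusion starts Monday 12:00 → overlap.
Dance 30: starts Monday 18:15 at or after Boxing Fusion ends Monday 15:00 → clear.
Pilates Circuit: starts Tuesday 07:45 at or after Boxing Fusion ends Monday 15:00 → clear.
Core 30: starts Tuesday 11:15 at or after Boxing Fusion ends Monday 15:00 → clear.
HIIT Intro: starts Tuesday 16:45 at or after Boxing Fusion ends Monday 15:00 → clear.
HIIT Circuit: starts Tuesday 17:15 at or after Boxing Fusion ends Monday 15:00 → clear.
Barre Advanced: starts Wednesday 07:00 at or after Boxing Fusion ends Monday 15:00 → clear.
Barre Express: starts Thursday 07:00 at or after Boxing Fusion ends Monday 15:00 → clear.
Core Flow: starts Thursday 14:15 at or after Boxing Fusion ends Monday 15:00 → clear.
Boxing Fusion overlaps Stretch Bootcamp.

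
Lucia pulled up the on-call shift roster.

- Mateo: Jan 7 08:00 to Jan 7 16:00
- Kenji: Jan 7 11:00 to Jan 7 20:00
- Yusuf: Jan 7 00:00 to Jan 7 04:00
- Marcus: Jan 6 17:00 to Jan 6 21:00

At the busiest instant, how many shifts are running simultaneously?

Sort all start/end points and keep a running count:
Jan 6 17:00 start Marcus → 1
Jan 6 21:00 end Marcus → 0
Jan 7 00:00 start Yusuf → 1
Jan 7 04:00 end Yusuf → 0
Jan 7 08:00 start Mateo → 1
Jan 7 11:00 start Kenji → 2
Jan 7 16:00 end Mateo → 1
Jan 7 20:00 end Kenji → 0
Peak is 2, at Jan 7 11:00 (Kenji, Mateo).

2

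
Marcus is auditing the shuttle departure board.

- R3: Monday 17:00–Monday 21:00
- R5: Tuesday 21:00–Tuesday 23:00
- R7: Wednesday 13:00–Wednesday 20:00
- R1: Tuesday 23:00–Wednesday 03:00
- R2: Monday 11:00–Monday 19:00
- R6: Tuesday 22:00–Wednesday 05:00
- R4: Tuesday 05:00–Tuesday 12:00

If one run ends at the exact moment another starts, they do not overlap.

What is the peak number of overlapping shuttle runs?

Sort all start/end points and keep a running count:
Monday 11:00 start R2 → 1
Monday 17:00 start R3 → 2
Monday 19:00 end R2 → 1
Monday 21:00 end R3 → 0
Tuesday 05:00 start R4 → 1
Tuesday 12:00 end R4 → 0
Tuesday 21:00 start R5 → 1
Tuesday 22:00 start R6 → 2
Tuesday 23:00 end R5 → 1
Tuesday 23:00 start R1 → 2
Wednesday 03:00 end R1 → 1
Wednesday 05:00 end R6 → 0
Wednesday 13:00 start R7 → 1
Wednesday 20:00 end R7 → 0
Peak is 2, at Monday 17:00 (R2, R3).

2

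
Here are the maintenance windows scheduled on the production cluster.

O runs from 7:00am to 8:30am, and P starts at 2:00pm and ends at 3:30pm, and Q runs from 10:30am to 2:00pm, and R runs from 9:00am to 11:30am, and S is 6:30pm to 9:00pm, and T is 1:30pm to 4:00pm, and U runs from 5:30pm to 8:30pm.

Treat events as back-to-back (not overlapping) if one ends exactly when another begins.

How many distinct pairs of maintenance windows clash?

4

Sorted by start: O, R, Q, T, P, U, S.
R starts after O ends, so nothing later overlaps O either.
Q starts before R ends → R and Q overlap.
T starts after R ends, so nothing later overlaps R either.
T starts before Q ends → Q and T overlap.
P starts exactly when Q ends (back-to-back, no overlap), so nothing later overlaps Q either.
P starts before T ends → T and P overlap.
U starts after T ends, so nothing later overlaps T either.
U starts after P ends, so nothing later overlaps P either.
S starts before U ends → U and S overlap.
Overlapping pairs: P & T, Q & R, Q & T, S & U — 4 in total.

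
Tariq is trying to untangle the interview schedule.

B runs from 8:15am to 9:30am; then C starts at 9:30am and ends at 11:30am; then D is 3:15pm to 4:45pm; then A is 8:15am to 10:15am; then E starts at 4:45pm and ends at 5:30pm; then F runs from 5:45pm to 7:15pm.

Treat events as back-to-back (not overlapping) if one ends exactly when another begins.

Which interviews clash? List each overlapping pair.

Two intervals overlap when each starts before the other ends.
Sorted by start: A, B, C, D, E, F.
B starts before A ends → A and B overlap.
C starts before A ends → A and C overlap.
D starts after A ends, so nothing later overlaps A either.
C starts exactly when B ends (back-to-back, no overlap), so nothing later overlaps B either.
D starts after C ends, so nothing later overlaps C either.
E starts exactly when D ends (back-to-back, no overlap), so nothing later overlaps D either.
F starts after E ends.

A & B, A & C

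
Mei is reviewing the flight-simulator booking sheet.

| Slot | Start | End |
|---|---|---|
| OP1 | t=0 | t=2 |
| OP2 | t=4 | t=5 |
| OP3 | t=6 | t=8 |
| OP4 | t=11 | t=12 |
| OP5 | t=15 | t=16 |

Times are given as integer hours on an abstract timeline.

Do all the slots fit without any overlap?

Sorted by start: OP1, OP2, OP3, OP4, OP5.
OP2 starts after OP1 ends — done with OP1.
OP3 starts after OP2 ends — done with OP2.
OP4 starts after OP3 ends — done with OP3.
OP5 starts after OP4 ends.
Every pair is clear; the schedule has no overlaps.

Yes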